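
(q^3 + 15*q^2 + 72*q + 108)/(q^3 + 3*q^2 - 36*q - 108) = (q + 6)/(q - 6)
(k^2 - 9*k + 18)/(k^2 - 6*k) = (k - 3)/k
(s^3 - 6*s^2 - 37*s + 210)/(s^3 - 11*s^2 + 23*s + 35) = (s + 6)/(s + 1)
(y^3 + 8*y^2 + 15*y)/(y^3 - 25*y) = (y + 3)/(y - 5)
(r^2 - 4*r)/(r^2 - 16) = r/(r + 4)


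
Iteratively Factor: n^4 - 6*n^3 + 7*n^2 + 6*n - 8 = (n - 2)*(n^3 - 4*n^2 - n + 4) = (n - 2)*(n + 1)*(n^2 - 5*n + 4) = (n - 4)*(n - 2)*(n + 1)*(n - 1)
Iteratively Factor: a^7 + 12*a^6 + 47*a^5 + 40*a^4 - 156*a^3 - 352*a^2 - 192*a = (a)*(a^6 + 12*a^5 + 47*a^4 + 40*a^3 - 156*a^2 - 352*a - 192) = a*(a + 4)*(a^5 + 8*a^4 + 15*a^3 - 20*a^2 - 76*a - 48) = a*(a + 1)*(a + 4)*(a^4 + 7*a^3 + 8*a^2 - 28*a - 48) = a*(a - 2)*(a + 1)*(a + 4)*(a^3 + 9*a^2 + 26*a + 24) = a*(a - 2)*(a + 1)*(a + 3)*(a + 4)*(a^2 + 6*a + 8) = a*(a - 2)*(a + 1)*(a + 2)*(a + 3)*(a + 4)*(a + 4)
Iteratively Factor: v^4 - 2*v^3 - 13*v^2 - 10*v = (v + 2)*(v^3 - 4*v^2 - 5*v) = (v - 5)*(v + 2)*(v^2 + v) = (v - 5)*(v + 1)*(v + 2)*(v)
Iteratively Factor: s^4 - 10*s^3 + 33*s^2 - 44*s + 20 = (s - 5)*(s^3 - 5*s^2 + 8*s - 4) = (s - 5)*(s - 1)*(s^2 - 4*s + 4) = (s - 5)*(s - 2)*(s - 1)*(s - 2)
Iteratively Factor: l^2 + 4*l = (l + 4)*(l)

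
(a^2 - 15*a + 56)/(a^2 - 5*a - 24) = (a - 7)/(a + 3)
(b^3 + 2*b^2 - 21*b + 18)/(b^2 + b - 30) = (b^2 - 4*b + 3)/(b - 5)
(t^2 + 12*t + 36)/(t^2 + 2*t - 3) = (t^2 + 12*t + 36)/(t^2 + 2*t - 3)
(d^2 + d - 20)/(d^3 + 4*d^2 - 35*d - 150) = (d - 4)/(d^2 - d - 30)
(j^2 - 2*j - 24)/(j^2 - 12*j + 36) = (j + 4)/(j - 6)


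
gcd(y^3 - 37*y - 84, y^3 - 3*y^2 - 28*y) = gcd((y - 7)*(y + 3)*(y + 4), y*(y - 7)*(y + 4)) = y^2 - 3*y - 28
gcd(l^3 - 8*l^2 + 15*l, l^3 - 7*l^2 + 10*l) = l^2 - 5*l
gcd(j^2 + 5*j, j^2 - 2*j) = j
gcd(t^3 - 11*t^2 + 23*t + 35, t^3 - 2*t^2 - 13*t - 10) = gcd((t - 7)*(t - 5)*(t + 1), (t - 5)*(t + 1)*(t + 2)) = t^2 - 4*t - 5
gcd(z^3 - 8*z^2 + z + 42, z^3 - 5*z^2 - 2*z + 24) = z^2 - z - 6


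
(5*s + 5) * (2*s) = 10*s^2 + 10*s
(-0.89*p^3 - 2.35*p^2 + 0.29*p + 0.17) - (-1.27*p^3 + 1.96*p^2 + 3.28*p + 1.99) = 0.38*p^3 - 4.31*p^2 - 2.99*p - 1.82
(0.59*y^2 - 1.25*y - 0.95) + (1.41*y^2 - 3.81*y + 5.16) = 2.0*y^2 - 5.06*y + 4.21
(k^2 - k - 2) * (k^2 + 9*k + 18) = k^4 + 8*k^3 + 7*k^2 - 36*k - 36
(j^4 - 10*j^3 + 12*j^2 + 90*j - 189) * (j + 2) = j^5 - 8*j^4 - 8*j^3 + 114*j^2 - 9*j - 378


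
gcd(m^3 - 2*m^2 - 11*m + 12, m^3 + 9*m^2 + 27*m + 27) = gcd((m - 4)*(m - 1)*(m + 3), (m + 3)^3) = m + 3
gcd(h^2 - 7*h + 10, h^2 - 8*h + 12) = h - 2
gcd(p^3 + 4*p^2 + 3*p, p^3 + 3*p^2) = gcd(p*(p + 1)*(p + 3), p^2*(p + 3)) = p^2 + 3*p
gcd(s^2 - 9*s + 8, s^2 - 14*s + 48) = s - 8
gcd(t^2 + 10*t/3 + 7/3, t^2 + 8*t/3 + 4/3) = 1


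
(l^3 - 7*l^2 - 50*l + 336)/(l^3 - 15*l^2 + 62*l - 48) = (l + 7)/(l - 1)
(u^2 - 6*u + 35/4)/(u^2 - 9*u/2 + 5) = (u - 7/2)/(u - 2)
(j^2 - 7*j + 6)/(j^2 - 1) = (j - 6)/(j + 1)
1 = 1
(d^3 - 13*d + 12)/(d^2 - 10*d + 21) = (d^2 + 3*d - 4)/(d - 7)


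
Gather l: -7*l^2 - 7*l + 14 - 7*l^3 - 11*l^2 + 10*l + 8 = -7*l^3 - 18*l^2 + 3*l + 22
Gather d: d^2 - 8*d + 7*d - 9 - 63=d^2 - d - 72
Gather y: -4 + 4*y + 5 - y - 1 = 3*y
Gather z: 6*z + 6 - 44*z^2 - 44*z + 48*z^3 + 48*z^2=48*z^3 + 4*z^2 - 38*z + 6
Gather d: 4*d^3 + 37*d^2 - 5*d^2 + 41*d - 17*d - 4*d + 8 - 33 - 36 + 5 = 4*d^3 + 32*d^2 + 20*d - 56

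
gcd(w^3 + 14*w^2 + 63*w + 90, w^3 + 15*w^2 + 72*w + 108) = w^2 + 9*w + 18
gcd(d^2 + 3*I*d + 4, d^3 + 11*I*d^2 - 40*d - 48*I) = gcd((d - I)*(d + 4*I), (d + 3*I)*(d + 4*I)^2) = d + 4*I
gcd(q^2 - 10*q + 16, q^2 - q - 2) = q - 2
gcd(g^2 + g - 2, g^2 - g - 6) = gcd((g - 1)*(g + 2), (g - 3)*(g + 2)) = g + 2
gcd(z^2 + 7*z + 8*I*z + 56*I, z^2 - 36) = 1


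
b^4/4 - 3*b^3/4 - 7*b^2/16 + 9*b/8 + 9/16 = (b/4 + 1/4)*(b - 3)*(b - 3/2)*(b + 1/2)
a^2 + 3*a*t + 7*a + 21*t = (a + 7)*(a + 3*t)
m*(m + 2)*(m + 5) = m^3 + 7*m^2 + 10*m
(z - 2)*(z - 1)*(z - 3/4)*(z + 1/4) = z^4 - 7*z^3/2 + 53*z^2/16 - 7*z/16 - 3/8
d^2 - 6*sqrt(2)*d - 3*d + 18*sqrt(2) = (d - 3)*(d - 6*sqrt(2))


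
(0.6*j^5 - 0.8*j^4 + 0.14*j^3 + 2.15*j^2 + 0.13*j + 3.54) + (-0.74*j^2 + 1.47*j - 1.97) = 0.6*j^5 - 0.8*j^4 + 0.14*j^3 + 1.41*j^2 + 1.6*j + 1.57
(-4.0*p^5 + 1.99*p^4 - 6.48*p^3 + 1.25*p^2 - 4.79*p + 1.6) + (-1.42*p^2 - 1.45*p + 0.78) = -4.0*p^5 + 1.99*p^4 - 6.48*p^3 - 0.17*p^2 - 6.24*p + 2.38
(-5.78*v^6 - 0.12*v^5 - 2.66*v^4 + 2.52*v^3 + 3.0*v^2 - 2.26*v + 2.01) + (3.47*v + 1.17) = -5.78*v^6 - 0.12*v^5 - 2.66*v^4 + 2.52*v^3 + 3.0*v^2 + 1.21*v + 3.18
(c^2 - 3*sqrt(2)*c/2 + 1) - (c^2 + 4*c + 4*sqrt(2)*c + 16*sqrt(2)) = -11*sqrt(2)*c/2 - 4*c - 16*sqrt(2) + 1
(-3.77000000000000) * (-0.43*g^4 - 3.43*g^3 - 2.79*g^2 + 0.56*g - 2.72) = 1.6211*g^4 + 12.9311*g^3 + 10.5183*g^2 - 2.1112*g + 10.2544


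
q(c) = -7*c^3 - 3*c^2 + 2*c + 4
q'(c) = -21*c^2 - 6*c + 2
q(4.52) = -694.67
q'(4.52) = -454.16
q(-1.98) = 42.62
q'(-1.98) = -68.45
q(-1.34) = 12.78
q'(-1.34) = -27.67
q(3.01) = -208.06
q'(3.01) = -206.32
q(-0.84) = 4.35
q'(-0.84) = -7.78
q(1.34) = -15.55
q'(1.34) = -43.75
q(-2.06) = 48.34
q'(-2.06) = -74.76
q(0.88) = -1.33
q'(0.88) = -19.54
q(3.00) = -206.00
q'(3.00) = -205.00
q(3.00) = -206.00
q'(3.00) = -205.00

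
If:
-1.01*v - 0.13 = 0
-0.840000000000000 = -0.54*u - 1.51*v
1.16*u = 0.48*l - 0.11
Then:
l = 4.86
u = 1.92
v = -0.13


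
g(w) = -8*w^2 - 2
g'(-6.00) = 96.00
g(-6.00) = -290.00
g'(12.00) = -192.00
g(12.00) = -1154.00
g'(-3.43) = 54.88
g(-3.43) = -96.12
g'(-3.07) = 49.12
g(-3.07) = -77.40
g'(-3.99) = 63.84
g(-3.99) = -129.36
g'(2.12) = -33.92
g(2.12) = -37.96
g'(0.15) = -2.40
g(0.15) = -2.18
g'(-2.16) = 34.56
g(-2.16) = -39.32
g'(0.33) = -5.28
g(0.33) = -2.87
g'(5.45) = -87.20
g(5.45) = -239.62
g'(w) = -16*w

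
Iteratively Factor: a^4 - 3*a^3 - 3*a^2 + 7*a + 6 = (a + 1)*(a^3 - 4*a^2 + a + 6) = (a - 3)*(a + 1)*(a^2 - a - 2) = (a - 3)*(a - 2)*(a + 1)*(a + 1)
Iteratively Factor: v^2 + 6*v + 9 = (v + 3)*(v + 3)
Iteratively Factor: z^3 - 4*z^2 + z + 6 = (z - 3)*(z^2 - z - 2) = (z - 3)*(z + 1)*(z - 2)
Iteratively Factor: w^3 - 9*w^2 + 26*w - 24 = (w - 2)*(w^2 - 7*w + 12) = (w - 4)*(w - 2)*(w - 3)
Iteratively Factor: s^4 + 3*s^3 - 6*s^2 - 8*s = (s + 1)*(s^3 + 2*s^2 - 8*s) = s*(s + 1)*(s^2 + 2*s - 8) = s*(s - 2)*(s + 1)*(s + 4)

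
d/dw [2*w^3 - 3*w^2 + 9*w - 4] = 6*w^2 - 6*w + 9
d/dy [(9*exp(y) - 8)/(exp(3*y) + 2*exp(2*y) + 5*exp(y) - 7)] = (-18*exp(3*y) + 6*exp(2*y) + 32*exp(y) - 23)*exp(y)/(exp(6*y) + 4*exp(5*y) + 14*exp(4*y) + 6*exp(3*y) - 3*exp(2*y) - 70*exp(y) + 49)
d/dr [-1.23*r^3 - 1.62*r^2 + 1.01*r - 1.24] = -3.69*r^2 - 3.24*r + 1.01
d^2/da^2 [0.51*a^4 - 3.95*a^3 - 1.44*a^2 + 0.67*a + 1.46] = 6.12*a^2 - 23.7*a - 2.88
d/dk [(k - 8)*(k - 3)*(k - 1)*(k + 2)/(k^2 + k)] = (2*k^5 - 7*k^4 - 20*k^3 - 35*k^2 + 96*k + 48)/(k^2*(k^2 + 2*k + 1))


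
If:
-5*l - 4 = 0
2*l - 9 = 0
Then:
No Solution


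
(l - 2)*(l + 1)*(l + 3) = l^3 + 2*l^2 - 5*l - 6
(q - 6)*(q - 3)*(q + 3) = q^3 - 6*q^2 - 9*q + 54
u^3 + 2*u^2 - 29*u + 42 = (u - 3)*(u - 2)*(u + 7)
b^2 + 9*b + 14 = (b + 2)*(b + 7)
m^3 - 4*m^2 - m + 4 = (m - 4)*(m - 1)*(m + 1)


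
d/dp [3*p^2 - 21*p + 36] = 6*p - 21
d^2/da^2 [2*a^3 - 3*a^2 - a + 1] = 12*a - 6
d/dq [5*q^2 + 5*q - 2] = 10*q + 5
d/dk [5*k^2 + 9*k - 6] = 10*k + 9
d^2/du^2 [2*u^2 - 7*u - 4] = 4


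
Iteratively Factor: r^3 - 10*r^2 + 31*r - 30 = (r - 2)*(r^2 - 8*r + 15) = (r - 3)*(r - 2)*(r - 5)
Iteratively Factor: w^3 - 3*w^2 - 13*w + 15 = (w + 3)*(w^2 - 6*w + 5) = (w - 1)*(w + 3)*(w - 5)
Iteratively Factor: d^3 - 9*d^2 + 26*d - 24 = (d - 2)*(d^2 - 7*d + 12) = (d - 4)*(d - 2)*(d - 3)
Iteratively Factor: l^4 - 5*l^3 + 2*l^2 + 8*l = (l - 2)*(l^3 - 3*l^2 - 4*l) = (l - 2)*(l + 1)*(l^2 - 4*l) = l*(l - 2)*(l + 1)*(l - 4)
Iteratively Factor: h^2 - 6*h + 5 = (h - 5)*(h - 1)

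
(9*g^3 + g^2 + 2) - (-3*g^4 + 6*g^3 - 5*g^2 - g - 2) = 3*g^4 + 3*g^3 + 6*g^2 + g + 4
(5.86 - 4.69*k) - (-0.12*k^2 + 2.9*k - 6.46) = 0.12*k^2 - 7.59*k + 12.32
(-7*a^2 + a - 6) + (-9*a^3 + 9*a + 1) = -9*a^3 - 7*a^2 + 10*a - 5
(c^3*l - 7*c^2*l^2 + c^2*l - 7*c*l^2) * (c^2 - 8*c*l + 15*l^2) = c^5*l - 15*c^4*l^2 + c^4*l + 71*c^3*l^3 - 15*c^3*l^2 - 105*c^2*l^4 + 71*c^2*l^3 - 105*c*l^4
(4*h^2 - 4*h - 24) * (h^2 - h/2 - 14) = 4*h^4 - 6*h^3 - 78*h^2 + 68*h + 336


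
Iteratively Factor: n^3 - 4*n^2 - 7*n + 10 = (n + 2)*(n^2 - 6*n + 5) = (n - 1)*(n + 2)*(n - 5)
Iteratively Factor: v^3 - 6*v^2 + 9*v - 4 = (v - 4)*(v^2 - 2*v + 1) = (v - 4)*(v - 1)*(v - 1)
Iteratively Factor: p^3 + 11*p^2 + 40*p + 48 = (p + 4)*(p^2 + 7*p + 12) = (p + 4)^2*(p + 3)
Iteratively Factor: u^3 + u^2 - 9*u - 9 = (u + 3)*(u^2 - 2*u - 3) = (u - 3)*(u + 3)*(u + 1)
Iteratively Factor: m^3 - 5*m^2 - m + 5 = (m + 1)*(m^2 - 6*m + 5) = (m - 5)*(m + 1)*(m - 1)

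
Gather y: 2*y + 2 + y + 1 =3*y + 3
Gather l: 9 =9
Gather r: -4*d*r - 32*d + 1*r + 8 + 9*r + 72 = -32*d + r*(10 - 4*d) + 80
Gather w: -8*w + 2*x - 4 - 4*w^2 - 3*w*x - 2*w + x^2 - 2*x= -4*w^2 + w*(-3*x - 10) + x^2 - 4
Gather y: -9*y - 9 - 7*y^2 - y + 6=-7*y^2 - 10*y - 3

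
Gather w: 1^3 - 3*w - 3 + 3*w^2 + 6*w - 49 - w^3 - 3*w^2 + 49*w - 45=-w^3 + 52*w - 96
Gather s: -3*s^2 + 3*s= -3*s^2 + 3*s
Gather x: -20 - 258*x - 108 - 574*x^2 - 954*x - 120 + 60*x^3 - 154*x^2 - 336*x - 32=60*x^3 - 728*x^2 - 1548*x - 280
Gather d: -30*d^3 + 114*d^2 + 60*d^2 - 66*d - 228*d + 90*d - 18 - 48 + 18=-30*d^3 + 174*d^2 - 204*d - 48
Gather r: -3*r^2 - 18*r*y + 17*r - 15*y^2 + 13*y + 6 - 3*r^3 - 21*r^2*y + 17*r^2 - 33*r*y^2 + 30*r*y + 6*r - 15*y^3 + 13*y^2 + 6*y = -3*r^3 + r^2*(14 - 21*y) + r*(-33*y^2 + 12*y + 23) - 15*y^3 - 2*y^2 + 19*y + 6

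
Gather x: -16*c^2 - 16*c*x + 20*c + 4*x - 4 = -16*c^2 + 20*c + x*(4 - 16*c) - 4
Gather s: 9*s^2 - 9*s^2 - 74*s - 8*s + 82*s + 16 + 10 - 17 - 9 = 0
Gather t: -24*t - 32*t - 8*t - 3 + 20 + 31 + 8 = 56 - 64*t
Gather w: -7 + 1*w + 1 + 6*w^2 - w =6*w^2 - 6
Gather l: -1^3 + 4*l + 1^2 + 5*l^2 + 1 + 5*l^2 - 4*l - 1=10*l^2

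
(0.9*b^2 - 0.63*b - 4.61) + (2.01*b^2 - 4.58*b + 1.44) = 2.91*b^2 - 5.21*b - 3.17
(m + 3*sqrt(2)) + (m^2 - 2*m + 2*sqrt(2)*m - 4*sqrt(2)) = m^2 - m + 2*sqrt(2)*m - sqrt(2)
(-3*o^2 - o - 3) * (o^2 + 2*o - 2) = -3*o^4 - 7*o^3 + o^2 - 4*o + 6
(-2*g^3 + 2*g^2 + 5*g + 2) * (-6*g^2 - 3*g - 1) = 12*g^5 - 6*g^4 - 34*g^3 - 29*g^2 - 11*g - 2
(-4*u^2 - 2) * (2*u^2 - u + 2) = -8*u^4 + 4*u^3 - 12*u^2 + 2*u - 4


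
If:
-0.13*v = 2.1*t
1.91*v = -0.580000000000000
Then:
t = 0.02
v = -0.30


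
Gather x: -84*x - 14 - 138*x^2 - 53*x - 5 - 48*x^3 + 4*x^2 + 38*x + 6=-48*x^3 - 134*x^2 - 99*x - 13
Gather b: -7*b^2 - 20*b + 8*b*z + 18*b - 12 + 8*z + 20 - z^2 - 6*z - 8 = -7*b^2 + b*(8*z - 2) - z^2 + 2*z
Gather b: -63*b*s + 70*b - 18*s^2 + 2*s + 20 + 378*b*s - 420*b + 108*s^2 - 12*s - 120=b*(315*s - 350) + 90*s^2 - 10*s - 100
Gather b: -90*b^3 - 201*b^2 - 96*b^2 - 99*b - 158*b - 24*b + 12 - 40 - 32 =-90*b^3 - 297*b^2 - 281*b - 60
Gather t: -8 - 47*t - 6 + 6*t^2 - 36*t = 6*t^2 - 83*t - 14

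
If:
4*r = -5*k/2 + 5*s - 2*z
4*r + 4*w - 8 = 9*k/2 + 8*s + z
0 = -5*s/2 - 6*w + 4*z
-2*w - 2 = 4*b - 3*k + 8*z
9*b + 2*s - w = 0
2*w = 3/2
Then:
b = 8399/12500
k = 4051/6250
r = -34507/10000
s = -8277/3125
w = 3/4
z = -663/1250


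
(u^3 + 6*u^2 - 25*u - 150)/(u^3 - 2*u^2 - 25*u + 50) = (u + 6)/(u - 2)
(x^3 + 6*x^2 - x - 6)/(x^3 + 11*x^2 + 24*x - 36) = (x + 1)/(x + 6)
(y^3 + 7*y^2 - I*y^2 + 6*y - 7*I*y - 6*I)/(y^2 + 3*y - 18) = (y^2 + y*(1 - I) - I)/(y - 3)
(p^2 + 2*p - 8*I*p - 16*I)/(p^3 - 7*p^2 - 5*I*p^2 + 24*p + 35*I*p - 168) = (p + 2)/(p^2 + p*(-7 + 3*I) - 21*I)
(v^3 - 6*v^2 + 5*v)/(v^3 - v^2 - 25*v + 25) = v/(v + 5)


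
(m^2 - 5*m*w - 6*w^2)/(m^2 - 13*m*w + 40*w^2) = (m^2 - 5*m*w - 6*w^2)/(m^2 - 13*m*w + 40*w^2)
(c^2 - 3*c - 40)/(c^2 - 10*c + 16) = (c + 5)/(c - 2)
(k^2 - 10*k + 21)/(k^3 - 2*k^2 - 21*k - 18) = (-k^2 + 10*k - 21)/(-k^3 + 2*k^2 + 21*k + 18)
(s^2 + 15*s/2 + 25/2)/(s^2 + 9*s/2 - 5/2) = (2*s + 5)/(2*s - 1)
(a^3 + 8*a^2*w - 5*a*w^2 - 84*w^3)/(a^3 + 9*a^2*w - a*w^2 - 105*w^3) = (a + 4*w)/(a + 5*w)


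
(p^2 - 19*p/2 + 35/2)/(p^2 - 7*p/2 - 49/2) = (2*p - 5)/(2*p + 7)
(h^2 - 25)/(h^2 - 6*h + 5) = (h + 5)/(h - 1)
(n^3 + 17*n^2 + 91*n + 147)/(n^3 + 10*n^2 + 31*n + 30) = (n^2 + 14*n + 49)/(n^2 + 7*n + 10)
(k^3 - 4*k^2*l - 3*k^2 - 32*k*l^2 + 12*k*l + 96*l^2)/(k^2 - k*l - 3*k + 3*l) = (k^2 - 4*k*l - 32*l^2)/(k - l)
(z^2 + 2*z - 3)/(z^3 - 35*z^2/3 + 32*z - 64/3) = 3*(z + 3)/(3*z^2 - 32*z + 64)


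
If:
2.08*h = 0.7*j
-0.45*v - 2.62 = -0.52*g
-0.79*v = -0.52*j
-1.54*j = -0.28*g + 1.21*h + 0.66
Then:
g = 5.28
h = 0.14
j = 0.42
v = 0.28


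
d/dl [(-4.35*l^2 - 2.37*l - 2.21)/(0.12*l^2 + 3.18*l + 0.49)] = (-13.5486*l^2 - 3.7326*l + 5.8665)/(0.0144*l^4 + 0.7632*l^3 + 10.23*l^2 + 3.1164*l + 0.2401)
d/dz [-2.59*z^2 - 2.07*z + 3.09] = -5.18*z - 2.07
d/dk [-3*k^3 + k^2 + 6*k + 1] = -9*k^2 + 2*k + 6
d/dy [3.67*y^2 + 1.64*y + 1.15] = 7.34*y + 1.64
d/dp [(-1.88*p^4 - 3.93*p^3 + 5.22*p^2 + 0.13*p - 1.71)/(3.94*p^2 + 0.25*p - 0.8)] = (-14.8144*p^5 - 16.8942*p^4 + 4.051*p^3 + 10.2248*p^2 + 5.1228*p + 0.3235)/(15.5236*p^4 + 1.97*p^3 - 6.2415*p^2 - 0.4*p + 0.64)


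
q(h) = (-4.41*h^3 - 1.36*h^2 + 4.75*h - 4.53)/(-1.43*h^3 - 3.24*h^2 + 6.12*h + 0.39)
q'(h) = (-13.23*h^2 - 2.72*h + 4.75)/(-1.43*h^3 - 3.24*h^2 + 6.12*h + 0.39) + (4.29*h^2 + 6.48*h - 6.12)*(-4.41*h^3 - 1.36*h^2 + 4.75*h - 4.53)/(-1.43*h^3 - 3.24*h^2 + 6.12*h + 0.39)^2 = (12.3436*h^4 - 40.3934*h^3 - 17.5266*h^2 - 30.4152*h + 29.5761)/(2.0449*h^6 + 9.2664*h^5 - 7.0056*h^4 - 40.773*h^3 + 34.9272*h^2 + 4.7736*h + 0.1521)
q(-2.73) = -5.46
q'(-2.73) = 11.52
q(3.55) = 2.44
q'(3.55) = -0.02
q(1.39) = 10.30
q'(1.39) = -75.21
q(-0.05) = -62.70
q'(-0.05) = 5365.98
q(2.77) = 2.52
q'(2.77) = -0.22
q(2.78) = 2.52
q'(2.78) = -0.22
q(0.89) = -1.98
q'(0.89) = -6.27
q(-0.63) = 1.58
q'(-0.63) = 2.79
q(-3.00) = -10.33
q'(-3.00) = 28.29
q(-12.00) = 3.81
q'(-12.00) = 0.09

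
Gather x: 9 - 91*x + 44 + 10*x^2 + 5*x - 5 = 10*x^2 - 86*x + 48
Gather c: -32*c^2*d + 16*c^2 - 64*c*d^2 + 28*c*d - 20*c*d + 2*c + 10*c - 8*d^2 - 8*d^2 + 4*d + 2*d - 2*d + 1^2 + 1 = c^2*(16 - 32*d) + c*(-64*d^2 + 8*d + 12) - 16*d^2 + 4*d + 2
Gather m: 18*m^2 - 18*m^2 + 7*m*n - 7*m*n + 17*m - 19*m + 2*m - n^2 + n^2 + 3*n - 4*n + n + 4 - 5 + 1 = 0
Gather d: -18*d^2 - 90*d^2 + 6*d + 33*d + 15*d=-108*d^2 + 54*d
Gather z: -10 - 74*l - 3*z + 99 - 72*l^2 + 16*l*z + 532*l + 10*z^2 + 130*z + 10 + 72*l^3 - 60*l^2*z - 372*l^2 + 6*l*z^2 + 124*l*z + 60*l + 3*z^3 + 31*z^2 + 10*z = 72*l^3 - 444*l^2 + 518*l + 3*z^3 + z^2*(6*l + 41) + z*(-60*l^2 + 140*l + 137) + 99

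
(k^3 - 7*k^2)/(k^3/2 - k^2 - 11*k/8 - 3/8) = 8*k^2*(7 - k)/(-4*k^3 + 8*k^2 + 11*k + 3)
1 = 1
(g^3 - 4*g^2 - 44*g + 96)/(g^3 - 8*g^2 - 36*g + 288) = (g - 2)/(g - 6)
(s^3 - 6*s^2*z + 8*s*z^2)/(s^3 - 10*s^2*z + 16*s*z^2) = (-s + 4*z)/(-s + 8*z)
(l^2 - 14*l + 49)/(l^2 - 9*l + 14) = (l - 7)/(l - 2)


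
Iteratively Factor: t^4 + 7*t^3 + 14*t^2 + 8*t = (t + 1)*(t^3 + 6*t^2 + 8*t) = (t + 1)*(t + 2)*(t^2 + 4*t) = t*(t + 1)*(t + 2)*(t + 4)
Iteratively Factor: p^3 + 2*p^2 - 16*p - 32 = (p + 2)*(p^2 - 16) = (p - 4)*(p + 2)*(p + 4)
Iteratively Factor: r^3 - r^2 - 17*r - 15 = (r - 5)*(r^2 + 4*r + 3) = (r - 5)*(r + 3)*(r + 1)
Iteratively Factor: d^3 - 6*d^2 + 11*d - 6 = (d - 1)*(d^2 - 5*d + 6) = (d - 3)*(d - 1)*(d - 2)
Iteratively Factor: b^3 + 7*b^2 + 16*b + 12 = (b + 2)*(b^2 + 5*b + 6) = (b + 2)^2*(b + 3)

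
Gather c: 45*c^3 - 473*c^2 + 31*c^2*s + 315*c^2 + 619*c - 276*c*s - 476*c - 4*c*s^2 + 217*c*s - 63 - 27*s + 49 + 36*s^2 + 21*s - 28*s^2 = 45*c^3 + c^2*(31*s - 158) + c*(-4*s^2 - 59*s + 143) + 8*s^2 - 6*s - 14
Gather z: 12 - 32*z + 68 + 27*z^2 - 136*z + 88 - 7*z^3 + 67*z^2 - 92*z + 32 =-7*z^3 + 94*z^2 - 260*z + 200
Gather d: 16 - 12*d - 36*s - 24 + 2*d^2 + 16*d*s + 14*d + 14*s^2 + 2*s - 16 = 2*d^2 + d*(16*s + 2) + 14*s^2 - 34*s - 24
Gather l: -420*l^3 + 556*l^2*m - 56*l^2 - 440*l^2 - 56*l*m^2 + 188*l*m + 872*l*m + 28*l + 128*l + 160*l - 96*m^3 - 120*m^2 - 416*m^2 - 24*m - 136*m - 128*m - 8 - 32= -420*l^3 + l^2*(556*m - 496) + l*(-56*m^2 + 1060*m + 316) - 96*m^3 - 536*m^2 - 288*m - 40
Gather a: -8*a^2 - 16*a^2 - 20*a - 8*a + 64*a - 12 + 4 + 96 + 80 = -24*a^2 + 36*a + 168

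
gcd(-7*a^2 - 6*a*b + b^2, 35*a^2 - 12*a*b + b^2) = 7*a - b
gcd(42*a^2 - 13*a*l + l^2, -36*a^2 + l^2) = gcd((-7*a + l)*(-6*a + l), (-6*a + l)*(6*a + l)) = 6*a - l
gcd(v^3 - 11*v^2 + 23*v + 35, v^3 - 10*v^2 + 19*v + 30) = v^2 - 4*v - 5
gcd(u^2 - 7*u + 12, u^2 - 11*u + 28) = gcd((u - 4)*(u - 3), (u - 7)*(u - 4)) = u - 4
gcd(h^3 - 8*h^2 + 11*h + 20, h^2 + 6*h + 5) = h + 1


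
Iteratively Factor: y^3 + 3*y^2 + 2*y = (y + 2)*(y^2 + y) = y*(y + 2)*(y + 1)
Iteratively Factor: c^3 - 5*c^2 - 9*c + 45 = (c - 5)*(c^2 - 9) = (c - 5)*(c + 3)*(c - 3)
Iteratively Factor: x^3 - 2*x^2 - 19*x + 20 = (x - 5)*(x^2 + 3*x - 4) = (x - 5)*(x - 1)*(x + 4)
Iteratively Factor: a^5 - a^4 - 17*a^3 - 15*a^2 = (a + 1)*(a^4 - 2*a^3 - 15*a^2) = (a - 5)*(a + 1)*(a^3 + 3*a^2) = a*(a - 5)*(a + 1)*(a^2 + 3*a) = a^2*(a - 5)*(a + 1)*(a + 3)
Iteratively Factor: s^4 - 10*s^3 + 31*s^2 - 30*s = (s - 5)*(s^3 - 5*s^2 + 6*s) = s*(s - 5)*(s^2 - 5*s + 6) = s*(s - 5)*(s - 3)*(s - 2)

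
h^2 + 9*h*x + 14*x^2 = (h + 2*x)*(h + 7*x)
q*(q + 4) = q^2 + 4*q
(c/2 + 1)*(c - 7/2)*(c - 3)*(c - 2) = c^4/2 - 13*c^3/4 + 13*c^2/4 + 13*c - 21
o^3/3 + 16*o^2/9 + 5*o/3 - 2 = (o/3 + 1)*(o - 2/3)*(o + 3)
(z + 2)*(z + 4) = z^2 + 6*z + 8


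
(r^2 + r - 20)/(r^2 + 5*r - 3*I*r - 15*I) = (r - 4)/(r - 3*I)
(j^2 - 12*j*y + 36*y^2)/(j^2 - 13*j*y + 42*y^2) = (-j + 6*y)/(-j + 7*y)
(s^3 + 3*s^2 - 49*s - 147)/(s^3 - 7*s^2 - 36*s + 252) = (s^2 + 10*s + 21)/(s^2 - 36)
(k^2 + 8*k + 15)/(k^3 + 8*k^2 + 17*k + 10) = (k + 3)/(k^2 + 3*k + 2)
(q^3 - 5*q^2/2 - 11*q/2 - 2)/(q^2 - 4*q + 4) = (2*q^3 - 5*q^2 - 11*q - 4)/(2*(q^2 - 4*q + 4))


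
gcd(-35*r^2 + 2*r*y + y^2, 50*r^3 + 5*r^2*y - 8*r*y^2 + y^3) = -5*r + y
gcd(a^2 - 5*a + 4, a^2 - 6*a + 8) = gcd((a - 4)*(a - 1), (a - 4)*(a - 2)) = a - 4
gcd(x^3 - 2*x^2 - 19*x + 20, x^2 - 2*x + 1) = x - 1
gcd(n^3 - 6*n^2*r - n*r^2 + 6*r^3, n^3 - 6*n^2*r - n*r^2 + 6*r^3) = n^3 - 6*n^2*r - n*r^2 + 6*r^3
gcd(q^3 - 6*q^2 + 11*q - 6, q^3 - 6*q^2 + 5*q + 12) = q - 3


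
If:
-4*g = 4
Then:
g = -1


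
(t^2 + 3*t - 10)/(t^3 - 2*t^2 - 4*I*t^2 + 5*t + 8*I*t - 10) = (t + 5)/(t^2 - 4*I*t + 5)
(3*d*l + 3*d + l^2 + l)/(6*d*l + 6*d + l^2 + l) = (3*d + l)/(6*d + l)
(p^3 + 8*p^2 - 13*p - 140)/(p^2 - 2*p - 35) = (p^2 + 3*p - 28)/(p - 7)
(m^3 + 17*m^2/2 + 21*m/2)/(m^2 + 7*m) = m + 3/2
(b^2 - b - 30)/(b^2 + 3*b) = (b^2 - b - 30)/(b*(b + 3))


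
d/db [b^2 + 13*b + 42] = 2*b + 13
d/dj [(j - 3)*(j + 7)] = 2*j + 4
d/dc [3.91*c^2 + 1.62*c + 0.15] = 7.82*c + 1.62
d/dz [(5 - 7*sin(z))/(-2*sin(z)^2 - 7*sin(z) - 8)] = (-14*sin(z)^2 + 20*sin(z) + 91)*cos(z)/(7*sin(z) - cos(2*z) + 9)^2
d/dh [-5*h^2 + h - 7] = 1 - 10*h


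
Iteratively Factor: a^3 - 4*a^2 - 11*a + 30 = (a + 3)*(a^2 - 7*a + 10) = (a - 5)*(a + 3)*(a - 2)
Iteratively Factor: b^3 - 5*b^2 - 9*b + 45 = (b - 5)*(b^2 - 9) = (b - 5)*(b - 3)*(b + 3)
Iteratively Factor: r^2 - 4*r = (r - 4)*(r)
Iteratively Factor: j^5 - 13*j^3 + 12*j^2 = (j + 4)*(j^4 - 4*j^3 + 3*j^2) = j*(j + 4)*(j^3 - 4*j^2 + 3*j) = j^2*(j + 4)*(j^2 - 4*j + 3) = j^2*(j - 1)*(j + 4)*(j - 3)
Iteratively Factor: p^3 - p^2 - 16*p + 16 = (p - 1)*(p^2 - 16) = (p - 4)*(p - 1)*(p + 4)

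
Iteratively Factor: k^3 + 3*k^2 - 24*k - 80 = (k + 4)*(k^2 - k - 20) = (k + 4)^2*(k - 5)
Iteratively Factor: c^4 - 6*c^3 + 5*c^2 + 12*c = (c + 1)*(c^3 - 7*c^2 + 12*c) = c*(c + 1)*(c^2 - 7*c + 12) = c*(c - 3)*(c + 1)*(c - 4)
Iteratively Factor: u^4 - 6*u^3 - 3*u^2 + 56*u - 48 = (u - 4)*(u^3 - 2*u^2 - 11*u + 12) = (u - 4)*(u + 3)*(u^2 - 5*u + 4) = (u - 4)*(u - 1)*(u + 3)*(u - 4)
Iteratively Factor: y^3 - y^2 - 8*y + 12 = (y + 3)*(y^2 - 4*y + 4) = (y - 2)*(y + 3)*(y - 2)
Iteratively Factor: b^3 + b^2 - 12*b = (b - 3)*(b^2 + 4*b) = b*(b - 3)*(b + 4)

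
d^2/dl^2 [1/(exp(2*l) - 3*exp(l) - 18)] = ((3 - 4*exp(l))*(-exp(2*l) + 3*exp(l) + 18) - 2*(2*exp(l) - 3)^2*exp(l))*exp(l)/(-exp(2*l) + 3*exp(l) + 18)^3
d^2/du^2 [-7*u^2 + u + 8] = -14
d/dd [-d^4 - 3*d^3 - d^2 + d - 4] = -4*d^3 - 9*d^2 - 2*d + 1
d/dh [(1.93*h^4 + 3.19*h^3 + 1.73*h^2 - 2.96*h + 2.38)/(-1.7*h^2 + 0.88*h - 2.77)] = (-6.562*h^5 - 0.327799999999998*h^4 - 15.77*h^3 - 30.0185*h^2 - 1.4922*h + 6.1048)/(2.89*h^4 - 2.992*h^3 + 10.1924*h^2 - 4.8752*h + 7.6729)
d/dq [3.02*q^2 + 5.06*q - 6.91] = 6.04*q + 5.06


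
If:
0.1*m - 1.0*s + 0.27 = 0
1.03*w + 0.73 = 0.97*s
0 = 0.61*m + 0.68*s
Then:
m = -0.27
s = 0.24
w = -0.48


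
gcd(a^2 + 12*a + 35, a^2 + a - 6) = 1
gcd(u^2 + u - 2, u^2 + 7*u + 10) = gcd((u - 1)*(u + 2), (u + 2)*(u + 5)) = u + 2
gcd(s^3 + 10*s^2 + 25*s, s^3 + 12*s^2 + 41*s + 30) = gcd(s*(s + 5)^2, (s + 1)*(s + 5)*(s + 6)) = s + 5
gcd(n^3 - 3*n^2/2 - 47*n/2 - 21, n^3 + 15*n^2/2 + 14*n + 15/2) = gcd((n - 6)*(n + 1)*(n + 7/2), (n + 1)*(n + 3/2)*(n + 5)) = n + 1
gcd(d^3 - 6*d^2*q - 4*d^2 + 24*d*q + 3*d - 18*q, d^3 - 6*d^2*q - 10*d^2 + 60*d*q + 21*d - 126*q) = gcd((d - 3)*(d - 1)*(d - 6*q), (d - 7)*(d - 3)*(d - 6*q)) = -d^2 + 6*d*q + 3*d - 18*q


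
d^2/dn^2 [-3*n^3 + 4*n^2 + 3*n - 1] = 8 - 18*n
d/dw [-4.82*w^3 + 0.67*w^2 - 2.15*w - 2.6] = -14.46*w^2 + 1.34*w - 2.15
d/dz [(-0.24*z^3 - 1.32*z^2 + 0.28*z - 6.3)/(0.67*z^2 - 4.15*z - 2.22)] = (-0.1608*z^4 + 1.992*z^3 + 6.8888*z^2 + 14.3028*z - 26.7666)/(0.4489*z^4 - 5.561*z^3 + 14.2477*z^2 + 18.426*z + 4.9284)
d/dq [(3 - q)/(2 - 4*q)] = 5/(2*(4*q^2 - 4*q + 1))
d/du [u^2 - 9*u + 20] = 2*u - 9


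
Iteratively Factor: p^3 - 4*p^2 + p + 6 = (p - 2)*(p^2 - 2*p - 3) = (p - 2)*(p + 1)*(p - 3)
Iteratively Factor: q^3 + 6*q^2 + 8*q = (q + 2)*(q^2 + 4*q) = (q + 2)*(q + 4)*(q)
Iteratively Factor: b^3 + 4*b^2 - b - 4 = (b + 4)*(b^2 - 1) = (b - 1)*(b + 4)*(b + 1)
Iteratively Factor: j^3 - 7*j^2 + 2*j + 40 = (j - 4)*(j^2 - 3*j - 10) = (j - 4)*(j + 2)*(j - 5)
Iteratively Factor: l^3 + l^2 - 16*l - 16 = (l - 4)*(l^2 + 5*l + 4) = (l - 4)*(l + 4)*(l + 1)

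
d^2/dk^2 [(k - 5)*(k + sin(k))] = (5 - k)*sin(k) + 2*cos(k) + 2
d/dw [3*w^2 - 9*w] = 6*w - 9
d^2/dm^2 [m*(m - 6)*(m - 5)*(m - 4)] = 12*m^2 - 90*m + 148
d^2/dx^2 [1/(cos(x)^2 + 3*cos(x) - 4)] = (-4*sin(x)^4 + 27*sin(x)^2 - 3*cos(x)/4 - 9*cos(3*x)/4 + 3)/((cos(x) - 1)^3*(cos(x) + 4)^3)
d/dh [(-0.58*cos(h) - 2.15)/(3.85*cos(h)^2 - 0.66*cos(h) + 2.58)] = (-2.233*cos(h)^2 - 16.555*cos(h) + 2.9154)*sin(h)/(14.8225*cos(h)^4 - 5.082*cos(h)^3 + 20.3016*cos(h)^2 - 3.4056*cos(h) + 6.6564)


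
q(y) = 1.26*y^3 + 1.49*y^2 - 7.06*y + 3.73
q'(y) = 3.78*y^2 + 2.98*y - 7.06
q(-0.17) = 4.97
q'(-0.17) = -7.46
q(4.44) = 112.04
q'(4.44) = 80.69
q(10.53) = 1565.75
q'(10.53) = 443.45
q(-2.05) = 13.61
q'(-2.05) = 2.72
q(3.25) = 39.78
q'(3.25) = 42.55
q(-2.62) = 9.79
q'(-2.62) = 11.08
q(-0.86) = 10.10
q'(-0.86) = -6.83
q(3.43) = 47.89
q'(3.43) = 47.63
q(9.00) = 979.42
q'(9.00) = 325.94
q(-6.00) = -172.43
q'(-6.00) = 111.14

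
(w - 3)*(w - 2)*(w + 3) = w^3 - 2*w^2 - 9*w + 18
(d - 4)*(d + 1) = d^2 - 3*d - 4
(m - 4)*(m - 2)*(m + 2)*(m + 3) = m^4 - m^3 - 16*m^2 + 4*m + 48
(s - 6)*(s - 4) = s^2 - 10*s + 24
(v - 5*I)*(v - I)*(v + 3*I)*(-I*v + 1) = -I*v^4 - 2*v^3 - 16*I*v^2 - 2*v - 15*I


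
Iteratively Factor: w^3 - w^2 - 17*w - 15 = (w + 1)*(w^2 - 2*w - 15) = (w - 5)*(w + 1)*(w + 3)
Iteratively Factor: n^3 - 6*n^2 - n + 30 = (n + 2)*(n^2 - 8*n + 15) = (n - 5)*(n + 2)*(n - 3)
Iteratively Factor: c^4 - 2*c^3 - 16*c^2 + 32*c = (c + 4)*(c^3 - 6*c^2 + 8*c) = (c - 4)*(c + 4)*(c^2 - 2*c) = c*(c - 4)*(c + 4)*(c - 2)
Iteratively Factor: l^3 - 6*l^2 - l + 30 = (l - 5)*(l^2 - l - 6) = (l - 5)*(l - 3)*(l + 2)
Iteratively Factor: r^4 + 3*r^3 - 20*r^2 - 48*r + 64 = (r - 4)*(r^3 + 7*r^2 + 8*r - 16) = (r - 4)*(r + 4)*(r^2 + 3*r - 4) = (r - 4)*(r - 1)*(r + 4)*(r + 4)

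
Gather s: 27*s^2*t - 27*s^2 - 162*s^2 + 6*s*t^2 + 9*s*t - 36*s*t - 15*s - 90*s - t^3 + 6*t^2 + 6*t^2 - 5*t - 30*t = s^2*(27*t - 189) + s*(6*t^2 - 27*t - 105) - t^3 + 12*t^2 - 35*t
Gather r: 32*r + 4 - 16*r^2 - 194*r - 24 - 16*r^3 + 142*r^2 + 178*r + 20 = -16*r^3 + 126*r^2 + 16*r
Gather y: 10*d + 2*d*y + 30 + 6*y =10*d + y*(2*d + 6) + 30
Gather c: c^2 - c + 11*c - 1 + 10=c^2 + 10*c + 9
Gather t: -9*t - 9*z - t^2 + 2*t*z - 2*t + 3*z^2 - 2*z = -t^2 + t*(2*z - 11) + 3*z^2 - 11*z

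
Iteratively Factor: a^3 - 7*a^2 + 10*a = (a)*(a^2 - 7*a + 10) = a*(a - 5)*(a - 2)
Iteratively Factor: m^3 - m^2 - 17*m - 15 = (m + 3)*(m^2 - 4*m - 5) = (m + 1)*(m + 3)*(m - 5)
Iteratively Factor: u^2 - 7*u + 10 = (u - 5)*(u - 2)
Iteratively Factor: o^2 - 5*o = (o - 5)*(o)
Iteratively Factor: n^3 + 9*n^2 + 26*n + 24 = (n + 4)*(n^2 + 5*n + 6) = (n + 2)*(n + 4)*(n + 3)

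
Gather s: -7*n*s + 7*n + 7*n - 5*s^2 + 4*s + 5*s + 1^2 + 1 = 14*n - 5*s^2 + s*(9 - 7*n) + 2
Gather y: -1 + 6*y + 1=6*y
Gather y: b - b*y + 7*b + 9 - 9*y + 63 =8*b + y*(-b - 9) + 72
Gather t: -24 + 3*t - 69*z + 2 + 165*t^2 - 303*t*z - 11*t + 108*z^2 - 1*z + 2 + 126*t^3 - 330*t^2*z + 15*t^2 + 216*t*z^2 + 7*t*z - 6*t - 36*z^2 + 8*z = 126*t^3 + t^2*(180 - 330*z) + t*(216*z^2 - 296*z - 14) + 72*z^2 - 62*z - 20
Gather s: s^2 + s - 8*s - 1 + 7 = s^2 - 7*s + 6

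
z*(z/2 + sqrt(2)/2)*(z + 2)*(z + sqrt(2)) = z^4/2 + z^3 + sqrt(2)*z^3 + z^2 + 2*sqrt(2)*z^2 + 2*z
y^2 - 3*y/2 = y*(y - 3/2)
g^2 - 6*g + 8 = (g - 4)*(g - 2)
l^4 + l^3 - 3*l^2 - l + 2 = (l - 1)^2*(l + 1)*(l + 2)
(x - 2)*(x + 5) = x^2 + 3*x - 10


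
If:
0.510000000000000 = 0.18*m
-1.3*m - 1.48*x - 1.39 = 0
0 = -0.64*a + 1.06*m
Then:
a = 4.69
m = 2.83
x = -3.43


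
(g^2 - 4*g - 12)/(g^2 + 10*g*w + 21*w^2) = (g^2 - 4*g - 12)/(g^2 + 10*g*w + 21*w^2)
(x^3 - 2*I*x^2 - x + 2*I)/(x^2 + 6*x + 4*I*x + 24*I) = (x^3 - 2*I*x^2 - x + 2*I)/(x^2 + x*(6 + 4*I) + 24*I)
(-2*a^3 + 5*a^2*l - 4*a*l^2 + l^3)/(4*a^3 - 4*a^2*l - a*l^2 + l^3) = (-a + l)/(2*a + l)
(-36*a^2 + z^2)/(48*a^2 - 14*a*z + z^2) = (6*a + z)/(-8*a + z)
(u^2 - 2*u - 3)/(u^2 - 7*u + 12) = (u + 1)/(u - 4)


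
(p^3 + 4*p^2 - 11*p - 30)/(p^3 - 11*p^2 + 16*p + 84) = (p^2 + 2*p - 15)/(p^2 - 13*p + 42)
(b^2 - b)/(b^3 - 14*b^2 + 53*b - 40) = b/(b^2 - 13*b + 40)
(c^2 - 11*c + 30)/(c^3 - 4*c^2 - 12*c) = (c - 5)/(c*(c + 2))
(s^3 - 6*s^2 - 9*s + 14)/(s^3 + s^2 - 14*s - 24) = (s^2 - 8*s + 7)/(s^2 - s - 12)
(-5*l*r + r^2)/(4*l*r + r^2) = (-5*l + r)/(4*l + r)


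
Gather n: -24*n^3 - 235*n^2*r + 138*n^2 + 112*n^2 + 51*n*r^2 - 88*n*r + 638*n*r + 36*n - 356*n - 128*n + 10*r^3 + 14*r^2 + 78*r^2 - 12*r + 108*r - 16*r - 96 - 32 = -24*n^3 + n^2*(250 - 235*r) + n*(51*r^2 + 550*r - 448) + 10*r^3 + 92*r^2 + 80*r - 128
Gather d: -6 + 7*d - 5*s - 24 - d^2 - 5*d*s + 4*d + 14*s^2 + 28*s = -d^2 + d*(11 - 5*s) + 14*s^2 + 23*s - 30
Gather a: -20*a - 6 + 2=-20*a - 4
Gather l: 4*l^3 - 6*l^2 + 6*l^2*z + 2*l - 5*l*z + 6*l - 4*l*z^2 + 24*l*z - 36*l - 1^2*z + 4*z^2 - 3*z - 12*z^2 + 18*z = 4*l^3 + l^2*(6*z - 6) + l*(-4*z^2 + 19*z - 28) - 8*z^2 + 14*z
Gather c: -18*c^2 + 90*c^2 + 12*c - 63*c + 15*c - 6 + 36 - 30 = 72*c^2 - 36*c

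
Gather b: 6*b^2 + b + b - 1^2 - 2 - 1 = 6*b^2 + 2*b - 4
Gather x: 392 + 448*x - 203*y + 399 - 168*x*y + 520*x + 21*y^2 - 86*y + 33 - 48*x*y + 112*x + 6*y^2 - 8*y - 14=x*(1080 - 216*y) + 27*y^2 - 297*y + 810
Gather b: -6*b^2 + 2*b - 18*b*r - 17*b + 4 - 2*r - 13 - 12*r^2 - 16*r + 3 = -6*b^2 + b*(-18*r - 15) - 12*r^2 - 18*r - 6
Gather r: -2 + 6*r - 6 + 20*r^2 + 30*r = 20*r^2 + 36*r - 8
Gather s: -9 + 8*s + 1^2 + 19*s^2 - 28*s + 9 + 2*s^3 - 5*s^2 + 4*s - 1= 2*s^3 + 14*s^2 - 16*s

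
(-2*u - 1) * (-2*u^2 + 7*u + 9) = 4*u^3 - 12*u^2 - 25*u - 9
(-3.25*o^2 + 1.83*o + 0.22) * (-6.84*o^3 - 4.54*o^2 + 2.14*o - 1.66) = 22.23*o^5 + 2.2378*o^4 - 16.768*o^3 + 8.3124*o^2 - 2.567*o - 0.3652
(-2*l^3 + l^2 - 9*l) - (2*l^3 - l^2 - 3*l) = -4*l^3 + 2*l^2 - 6*l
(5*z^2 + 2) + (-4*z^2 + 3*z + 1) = z^2 + 3*z + 3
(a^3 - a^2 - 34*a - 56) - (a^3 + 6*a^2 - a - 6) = -7*a^2 - 33*a - 50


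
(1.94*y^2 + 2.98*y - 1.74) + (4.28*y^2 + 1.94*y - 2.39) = 6.22*y^2 + 4.92*y - 4.13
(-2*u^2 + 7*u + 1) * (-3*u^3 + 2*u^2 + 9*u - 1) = 6*u^5 - 25*u^4 - 7*u^3 + 67*u^2 + 2*u - 1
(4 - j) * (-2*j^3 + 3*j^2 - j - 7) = 2*j^4 - 11*j^3 + 13*j^2 + 3*j - 28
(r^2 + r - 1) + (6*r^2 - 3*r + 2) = 7*r^2 - 2*r + 1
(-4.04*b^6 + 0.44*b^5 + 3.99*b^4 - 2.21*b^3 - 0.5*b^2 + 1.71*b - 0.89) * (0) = 0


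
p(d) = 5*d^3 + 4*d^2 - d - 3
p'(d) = 15*d^2 + 8*d - 1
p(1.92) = 45.22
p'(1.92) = 69.66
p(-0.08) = -2.90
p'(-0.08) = -1.54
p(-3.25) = -129.14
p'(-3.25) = 131.44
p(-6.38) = -1132.27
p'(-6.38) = 558.53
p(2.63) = 112.99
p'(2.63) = 123.79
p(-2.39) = -46.02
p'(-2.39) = 65.56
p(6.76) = 1717.61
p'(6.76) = 738.54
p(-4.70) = -429.06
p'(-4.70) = 292.75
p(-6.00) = -933.00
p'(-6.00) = 491.00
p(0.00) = -3.00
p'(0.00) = -1.00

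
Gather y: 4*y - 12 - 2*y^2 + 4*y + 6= -2*y^2 + 8*y - 6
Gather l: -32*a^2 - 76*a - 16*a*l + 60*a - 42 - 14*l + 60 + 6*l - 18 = -32*a^2 - 16*a + l*(-16*a - 8)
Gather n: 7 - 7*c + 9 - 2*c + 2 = 18 - 9*c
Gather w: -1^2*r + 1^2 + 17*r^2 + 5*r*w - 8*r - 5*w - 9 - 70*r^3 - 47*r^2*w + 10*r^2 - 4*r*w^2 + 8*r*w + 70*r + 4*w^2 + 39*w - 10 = -70*r^3 + 27*r^2 + 61*r + w^2*(4 - 4*r) + w*(-47*r^2 + 13*r + 34) - 18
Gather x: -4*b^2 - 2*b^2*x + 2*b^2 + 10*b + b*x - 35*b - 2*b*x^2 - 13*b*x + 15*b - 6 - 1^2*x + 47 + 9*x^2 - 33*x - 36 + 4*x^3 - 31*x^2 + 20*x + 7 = -2*b^2 - 10*b + 4*x^3 + x^2*(-2*b - 22) + x*(-2*b^2 - 12*b - 14) + 12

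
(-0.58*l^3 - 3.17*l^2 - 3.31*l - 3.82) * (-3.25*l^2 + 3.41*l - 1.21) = 1.885*l^5 + 8.3247*l^4 + 0.649600000000001*l^3 + 4.9636*l^2 - 9.0211*l + 4.6222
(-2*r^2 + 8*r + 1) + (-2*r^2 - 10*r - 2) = -4*r^2 - 2*r - 1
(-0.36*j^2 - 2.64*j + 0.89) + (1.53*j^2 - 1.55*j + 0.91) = 1.17*j^2 - 4.19*j + 1.8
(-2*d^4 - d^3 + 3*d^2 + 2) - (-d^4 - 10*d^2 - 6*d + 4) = -d^4 - d^3 + 13*d^2 + 6*d - 2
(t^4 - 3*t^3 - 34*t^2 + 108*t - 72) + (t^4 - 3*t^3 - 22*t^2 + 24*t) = 2*t^4 - 6*t^3 - 56*t^2 + 132*t - 72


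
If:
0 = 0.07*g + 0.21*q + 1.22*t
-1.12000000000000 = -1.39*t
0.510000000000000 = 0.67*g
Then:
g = 0.76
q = -4.93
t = 0.81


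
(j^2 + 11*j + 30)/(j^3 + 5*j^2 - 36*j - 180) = 1/(j - 6)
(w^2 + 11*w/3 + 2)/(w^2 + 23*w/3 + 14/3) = (w + 3)/(w + 7)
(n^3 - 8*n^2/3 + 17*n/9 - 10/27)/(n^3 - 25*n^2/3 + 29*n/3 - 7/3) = (9*n^2 - 21*n + 10)/(9*(n^2 - 8*n + 7))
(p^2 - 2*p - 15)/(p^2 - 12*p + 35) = (p + 3)/(p - 7)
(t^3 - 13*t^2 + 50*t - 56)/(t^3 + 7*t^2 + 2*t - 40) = (t^2 - 11*t + 28)/(t^2 + 9*t + 20)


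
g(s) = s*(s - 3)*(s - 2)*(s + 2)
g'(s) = s*(s - 3)*(s - 2) + s*(s - 3)*(s + 2) + s*(s - 2)*(s + 2) + (s - 3)*(s - 2)*(s + 2)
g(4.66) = 137.04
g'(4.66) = 184.06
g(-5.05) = 874.13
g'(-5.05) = -692.27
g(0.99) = 6.01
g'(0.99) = -0.86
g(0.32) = 3.34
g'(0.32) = 8.65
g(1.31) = 5.06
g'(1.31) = -4.93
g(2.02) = -0.16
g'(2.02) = -7.91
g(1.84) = 1.31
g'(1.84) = -8.27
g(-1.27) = -12.95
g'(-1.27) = -0.55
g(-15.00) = 59670.00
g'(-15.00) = -15393.00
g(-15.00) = 59670.00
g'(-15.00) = -15393.00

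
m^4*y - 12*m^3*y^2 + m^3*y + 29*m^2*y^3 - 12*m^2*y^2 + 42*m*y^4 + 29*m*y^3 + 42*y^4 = (m - 7*y)*(m - 6*y)*(m + y)*(m*y + y)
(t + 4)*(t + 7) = t^2 + 11*t + 28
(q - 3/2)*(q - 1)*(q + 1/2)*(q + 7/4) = q^4 - q^3/4 - 13*q^2/4 + 19*q/16 + 21/16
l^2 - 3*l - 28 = (l - 7)*(l + 4)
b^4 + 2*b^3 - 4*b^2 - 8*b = b*(b - 2)*(b + 2)^2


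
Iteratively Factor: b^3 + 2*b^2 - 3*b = (b - 1)*(b^2 + 3*b) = b*(b - 1)*(b + 3)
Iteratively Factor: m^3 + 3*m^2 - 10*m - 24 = (m - 3)*(m^2 + 6*m + 8) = (m - 3)*(m + 4)*(m + 2)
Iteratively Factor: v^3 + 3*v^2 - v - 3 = (v + 3)*(v^2 - 1) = (v + 1)*(v + 3)*(v - 1)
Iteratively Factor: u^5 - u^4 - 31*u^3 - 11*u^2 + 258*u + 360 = (u + 2)*(u^4 - 3*u^3 - 25*u^2 + 39*u + 180) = (u + 2)*(u + 3)*(u^3 - 6*u^2 - 7*u + 60) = (u - 4)*(u + 2)*(u + 3)*(u^2 - 2*u - 15) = (u - 4)*(u + 2)*(u + 3)^2*(u - 5)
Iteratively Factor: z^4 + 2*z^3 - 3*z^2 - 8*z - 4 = (z - 2)*(z^3 + 4*z^2 + 5*z + 2) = (z - 2)*(z + 2)*(z^2 + 2*z + 1) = (z - 2)*(z + 1)*(z + 2)*(z + 1)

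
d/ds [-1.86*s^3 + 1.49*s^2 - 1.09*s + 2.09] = -5.58*s^2 + 2.98*s - 1.09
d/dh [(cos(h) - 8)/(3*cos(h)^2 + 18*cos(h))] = (sin(h) - 48*sin(h)/cos(h)^2 - 16*tan(h))/(3*(cos(h) + 6)^2)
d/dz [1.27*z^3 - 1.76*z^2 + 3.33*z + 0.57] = 3.81*z^2 - 3.52*z + 3.33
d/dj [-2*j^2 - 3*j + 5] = -4*j - 3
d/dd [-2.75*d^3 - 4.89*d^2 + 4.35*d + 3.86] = -8.25*d^2 - 9.78*d + 4.35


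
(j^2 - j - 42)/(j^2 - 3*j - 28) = (j + 6)/(j + 4)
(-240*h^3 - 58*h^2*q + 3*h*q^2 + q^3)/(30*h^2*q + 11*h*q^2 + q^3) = (-8*h + q)/q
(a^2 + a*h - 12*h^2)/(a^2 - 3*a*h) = (a + 4*h)/a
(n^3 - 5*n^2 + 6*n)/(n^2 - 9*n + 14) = n*(n - 3)/(n - 7)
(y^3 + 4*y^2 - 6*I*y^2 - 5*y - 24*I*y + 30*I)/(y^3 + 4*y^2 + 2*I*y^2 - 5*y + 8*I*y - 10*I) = (y - 6*I)/(y + 2*I)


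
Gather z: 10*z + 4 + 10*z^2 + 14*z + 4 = 10*z^2 + 24*z + 8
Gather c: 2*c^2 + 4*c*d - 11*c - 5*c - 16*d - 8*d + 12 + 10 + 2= 2*c^2 + c*(4*d - 16) - 24*d + 24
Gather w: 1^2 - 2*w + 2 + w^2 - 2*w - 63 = w^2 - 4*w - 60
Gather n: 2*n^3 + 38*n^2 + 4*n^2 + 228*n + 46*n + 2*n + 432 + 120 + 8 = 2*n^3 + 42*n^2 + 276*n + 560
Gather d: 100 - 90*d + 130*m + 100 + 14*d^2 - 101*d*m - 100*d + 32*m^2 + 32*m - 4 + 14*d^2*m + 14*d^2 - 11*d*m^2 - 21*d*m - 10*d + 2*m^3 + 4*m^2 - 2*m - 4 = d^2*(14*m + 28) + d*(-11*m^2 - 122*m - 200) + 2*m^3 + 36*m^2 + 160*m + 192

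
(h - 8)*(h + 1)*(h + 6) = h^3 - h^2 - 50*h - 48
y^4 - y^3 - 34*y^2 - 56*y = y*(y - 7)*(y + 2)*(y + 4)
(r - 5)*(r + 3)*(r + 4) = r^3 + 2*r^2 - 23*r - 60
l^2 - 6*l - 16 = (l - 8)*(l + 2)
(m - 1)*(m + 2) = m^2 + m - 2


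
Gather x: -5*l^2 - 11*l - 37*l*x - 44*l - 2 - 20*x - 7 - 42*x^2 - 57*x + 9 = -5*l^2 - 55*l - 42*x^2 + x*(-37*l - 77)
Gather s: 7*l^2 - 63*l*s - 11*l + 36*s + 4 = 7*l^2 - 11*l + s*(36 - 63*l) + 4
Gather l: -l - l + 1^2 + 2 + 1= 4 - 2*l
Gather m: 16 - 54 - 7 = -45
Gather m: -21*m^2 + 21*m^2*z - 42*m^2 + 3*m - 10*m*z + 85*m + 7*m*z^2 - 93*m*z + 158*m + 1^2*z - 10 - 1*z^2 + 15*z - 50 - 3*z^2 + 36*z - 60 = m^2*(21*z - 63) + m*(7*z^2 - 103*z + 246) - 4*z^2 + 52*z - 120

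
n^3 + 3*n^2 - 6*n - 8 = (n - 2)*(n + 1)*(n + 4)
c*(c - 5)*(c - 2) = c^3 - 7*c^2 + 10*c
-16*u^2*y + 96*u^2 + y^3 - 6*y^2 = (-4*u + y)*(4*u + y)*(y - 6)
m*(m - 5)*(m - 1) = m^3 - 6*m^2 + 5*m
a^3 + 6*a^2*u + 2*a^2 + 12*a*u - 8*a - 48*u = (a - 2)*(a + 4)*(a + 6*u)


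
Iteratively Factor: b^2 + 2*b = (b + 2)*(b)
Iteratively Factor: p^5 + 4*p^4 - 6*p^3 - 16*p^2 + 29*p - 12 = (p - 1)*(p^4 + 5*p^3 - p^2 - 17*p + 12) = (p - 1)*(p + 4)*(p^3 + p^2 - 5*p + 3) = (p - 1)*(p + 3)*(p + 4)*(p^2 - 2*p + 1) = (p - 1)^2*(p + 3)*(p + 4)*(p - 1)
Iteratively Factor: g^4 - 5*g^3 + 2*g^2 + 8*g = (g)*(g^3 - 5*g^2 + 2*g + 8) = g*(g - 2)*(g^2 - 3*g - 4) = g*(g - 4)*(g - 2)*(g + 1)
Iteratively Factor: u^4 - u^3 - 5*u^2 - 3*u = (u - 3)*(u^3 + 2*u^2 + u) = (u - 3)*(u + 1)*(u^2 + u) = (u - 3)*(u + 1)^2*(u)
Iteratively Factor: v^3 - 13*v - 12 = (v + 3)*(v^2 - 3*v - 4) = (v - 4)*(v + 3)*(v + 1)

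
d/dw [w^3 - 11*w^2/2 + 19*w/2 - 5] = 3*w^2 - 11*w + 19/2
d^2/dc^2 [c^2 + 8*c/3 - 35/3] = 2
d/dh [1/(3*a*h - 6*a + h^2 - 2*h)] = (-3*a - 2*h + 2)/(3*a*h - 6*a + h^2 - 2*h)^2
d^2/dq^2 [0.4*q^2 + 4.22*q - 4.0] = 0.800000000000000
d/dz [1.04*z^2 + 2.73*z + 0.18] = 2.08*z + 2.73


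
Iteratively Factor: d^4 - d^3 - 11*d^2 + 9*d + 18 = (d + 1)*(d^3 - 2*d^2 - 9*d + 18) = (d - 2)*(d + 1)*(d^2 - 9) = (d - 2)*(d + 1)*(d + 3)*(d - 3)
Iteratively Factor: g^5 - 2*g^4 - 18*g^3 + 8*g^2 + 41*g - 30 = (g + 3)*(g^4 - 5*g^3 - 3*g^2 + 17*g - 10) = (g - 1)*(g + 3)*(g^3 - 4*g^2 - 7*g + 10) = (g - 5)*(g - 1)*(g + 3)*(g^2 + g - 2) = (g - 5)*(g - 1)^2*(g + 3)*(g + 2)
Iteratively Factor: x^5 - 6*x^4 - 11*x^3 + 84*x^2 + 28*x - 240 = (x + 2)*(x^4 - 8*x^3 + 5*x^2 + 74*x - 120) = (x + 2)*(x + 3)*(x^3 - 11*x^2 + 38*x - 40) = (x - 4)*(x + 2)*(x + 3)*(x^2 - 7*x + 10) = (x - 4)*(x - 2)*(x + 2)*(x + 3)*(x - 5)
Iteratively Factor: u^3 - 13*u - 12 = (u + 1)*(u^2 - u - 12) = (u - 4)*(u + 1)*(u + 3)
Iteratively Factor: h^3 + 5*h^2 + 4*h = (h + 4)*(h^2 + h) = h*(h + 4)*(h + 1)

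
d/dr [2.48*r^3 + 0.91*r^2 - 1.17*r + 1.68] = 7.44*r^2 + 1.82*r - 1.17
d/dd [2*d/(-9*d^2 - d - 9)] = 18*(d^2 - 1)/(81*d^4 + 18*d^3 + 163*d^2 + 18*d + 81)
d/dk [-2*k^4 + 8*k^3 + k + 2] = -8*k^3 + 24*k^2 + 1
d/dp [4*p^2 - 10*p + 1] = 8*p - 10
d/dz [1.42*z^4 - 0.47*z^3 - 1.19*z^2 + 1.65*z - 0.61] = 5.68*z^3 - 1.41*z^2 - 2.38*z + 1.65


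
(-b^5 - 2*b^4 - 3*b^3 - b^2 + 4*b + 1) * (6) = -6*b^5 - 12*b^4 - 18*b^3 - 6*b^2 + 24*b + 6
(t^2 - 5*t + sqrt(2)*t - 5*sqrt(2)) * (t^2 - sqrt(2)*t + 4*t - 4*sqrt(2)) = t^4 - t^3 - 22*t^2 + 2*t + 40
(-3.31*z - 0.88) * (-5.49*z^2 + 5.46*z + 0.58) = 18.1719*z^3 - 13.2414*z^2 - 6.7246*z - 0.5104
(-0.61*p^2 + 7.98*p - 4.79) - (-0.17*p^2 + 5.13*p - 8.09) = -0.44*p^2 + 2.85*p + 3.3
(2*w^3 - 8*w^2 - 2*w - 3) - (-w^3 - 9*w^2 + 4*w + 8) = 3*w^3 + w^2 - 6*w - 11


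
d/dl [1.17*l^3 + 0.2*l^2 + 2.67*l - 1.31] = 3.51*l^2 + 0.4*l + 2.67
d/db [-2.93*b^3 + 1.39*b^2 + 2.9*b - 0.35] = -8.79*b^2 + 2.78*b + 2.9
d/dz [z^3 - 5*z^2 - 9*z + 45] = 3*z^2 - 10*z - 9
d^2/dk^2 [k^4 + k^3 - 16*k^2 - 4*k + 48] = 12*k^2 + 6*k - 32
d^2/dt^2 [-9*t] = 0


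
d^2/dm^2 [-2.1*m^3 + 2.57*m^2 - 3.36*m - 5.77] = 5.14 - 12.6*m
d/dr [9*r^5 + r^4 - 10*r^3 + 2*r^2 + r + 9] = 45*r^4 + 4*r^3 - 30*r^2 + 4*r + 1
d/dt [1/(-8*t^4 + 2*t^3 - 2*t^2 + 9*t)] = (32*t^3 - 6*t^2 + 4*t - 9)/(t^2*(8*t^3 - 2*t^2 + 2*t - 9)^2)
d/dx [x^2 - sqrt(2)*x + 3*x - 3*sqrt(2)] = 2*x - sqrt(2) + 3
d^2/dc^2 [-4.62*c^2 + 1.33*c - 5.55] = -9.24000000000000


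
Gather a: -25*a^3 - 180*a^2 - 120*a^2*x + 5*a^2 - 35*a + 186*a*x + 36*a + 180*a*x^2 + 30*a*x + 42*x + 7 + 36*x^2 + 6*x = -25*a^3 + a^2*(-120*x - 175) + a*(180*x^2 + 216*x + 1) + 36*x^2 + 48*x + 7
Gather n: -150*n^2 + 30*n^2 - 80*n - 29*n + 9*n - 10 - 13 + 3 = -120*n^2 - 100*n - 20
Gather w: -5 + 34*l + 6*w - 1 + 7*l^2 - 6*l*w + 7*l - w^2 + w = 7*l^2 + 41*l - w^2 + w*(7 - 6*l) - 6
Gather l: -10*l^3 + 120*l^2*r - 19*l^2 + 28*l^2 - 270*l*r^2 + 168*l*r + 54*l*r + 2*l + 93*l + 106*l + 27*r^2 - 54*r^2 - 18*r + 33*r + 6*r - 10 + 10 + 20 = -10*l^3 + l^2*(120*r + 9) + l*(-270*r^2 + 222*r + 201) - 27*r^2 + 21*r + 20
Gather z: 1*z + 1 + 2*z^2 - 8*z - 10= 2*z^2 - 7*z - 9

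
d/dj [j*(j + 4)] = 2*j + 4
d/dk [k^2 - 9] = 2*k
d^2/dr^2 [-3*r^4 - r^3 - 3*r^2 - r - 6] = -36*r^2 - 6*r - 6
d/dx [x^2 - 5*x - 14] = 2*x - 5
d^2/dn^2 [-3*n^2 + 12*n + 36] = -6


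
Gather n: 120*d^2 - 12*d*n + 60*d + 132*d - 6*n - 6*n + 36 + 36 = 120*d^2 + 192*d + n*(-12*d - 12) + 72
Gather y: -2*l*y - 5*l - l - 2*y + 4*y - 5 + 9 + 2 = -6*l + y*(2 - 2*l) + 6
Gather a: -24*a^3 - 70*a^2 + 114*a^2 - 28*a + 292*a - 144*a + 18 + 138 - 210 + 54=-24*a^3 + 44*a^2 + 120*a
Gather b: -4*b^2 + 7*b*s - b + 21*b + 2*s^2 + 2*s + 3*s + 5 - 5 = -4*b^2 + b*(7*s + 20) + 2*s^2 + 5*s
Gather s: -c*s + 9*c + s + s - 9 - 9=9*c + s*(2 - c) - 18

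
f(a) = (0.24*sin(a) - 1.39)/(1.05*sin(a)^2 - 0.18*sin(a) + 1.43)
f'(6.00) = -0.29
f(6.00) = -0.93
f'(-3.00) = 0.15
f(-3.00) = -0.96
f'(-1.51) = -0.03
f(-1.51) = -0.61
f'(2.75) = -0.47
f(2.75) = -0.86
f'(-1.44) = -0.06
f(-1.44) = -0.62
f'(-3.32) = -0.29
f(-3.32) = -0.94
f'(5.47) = -0.33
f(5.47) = -0.74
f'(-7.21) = -0.29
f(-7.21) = -0.70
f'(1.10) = 0.26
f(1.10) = -0.56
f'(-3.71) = -0.50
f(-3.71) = -0.77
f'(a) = (-2.1*sin(a)*cos(a) + 0.18*cos(a))*(0.24*sin(a) - 1.39)/(1.05*sin(a)^2 - 0.18*sin(a) + 1.43)^2 + 0.24*cos(a)/(1.05*sin(a)^2 - 0.18*sin(a) + 1.43) = (-0.252*sin(a)^2 + 2.919*sin(a) + 0.093)*cos(a)/(1.1025*sin(a)^4 - 0.378*sin(a)^3 + 3.0354*sin(a)^2 - 0.5148*sin(a) + 2.0449)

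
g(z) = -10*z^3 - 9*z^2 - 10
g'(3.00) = -324.00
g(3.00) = -361.00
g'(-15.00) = -6480.00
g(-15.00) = 31715.00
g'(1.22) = -66.61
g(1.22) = -41.55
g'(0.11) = -2.34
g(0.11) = -10.12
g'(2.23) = -189.33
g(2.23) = -165.65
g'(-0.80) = -4.80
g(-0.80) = -10.64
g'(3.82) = -506.53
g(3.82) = -698.76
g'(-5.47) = -799.17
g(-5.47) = 1357.39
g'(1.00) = -48.00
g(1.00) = -29.00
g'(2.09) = -168.66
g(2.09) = -140.61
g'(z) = -30*z^2 - 18*z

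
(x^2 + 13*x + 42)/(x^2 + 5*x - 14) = (x + 6)/(x - 2)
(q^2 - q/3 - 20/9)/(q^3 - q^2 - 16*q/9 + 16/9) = (3*q - 5)/(3*q^2 - 7*q + 4)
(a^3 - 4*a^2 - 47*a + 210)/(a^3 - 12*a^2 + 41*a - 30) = (a + 7)/(a - 1)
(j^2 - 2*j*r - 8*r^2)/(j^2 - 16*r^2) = (j + 2*r)/(j + 4*r)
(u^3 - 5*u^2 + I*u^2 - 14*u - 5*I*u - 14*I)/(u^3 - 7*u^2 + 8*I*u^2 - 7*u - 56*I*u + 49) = (u + 2)/(u + 7*I)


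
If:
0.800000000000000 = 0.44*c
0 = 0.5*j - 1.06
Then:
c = 1.82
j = 2.12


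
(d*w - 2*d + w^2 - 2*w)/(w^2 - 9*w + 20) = (d*w - 2*d + w^2 - 2*w)/(w^2 - 9*w + 20)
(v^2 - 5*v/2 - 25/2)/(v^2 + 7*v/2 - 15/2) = (2*v^2 - 5*v - 25)/(2*v^2 + 7*v - 15)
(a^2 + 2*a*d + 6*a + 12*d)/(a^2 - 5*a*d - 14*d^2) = (a + 6)/(a - 7*d)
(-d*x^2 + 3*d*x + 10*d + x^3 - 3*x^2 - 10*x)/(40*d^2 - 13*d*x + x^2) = (-d*x^2 + 3*d*x + 10*d + x^3 - 3*x^2 - 10*x)/(40*d^2 - 13*d*x + x^2)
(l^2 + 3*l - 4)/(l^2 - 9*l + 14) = (l^2 + 3*l - 4)/(l^2 - 9*l + 14)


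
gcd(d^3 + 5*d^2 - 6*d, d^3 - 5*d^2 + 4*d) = d^2 - d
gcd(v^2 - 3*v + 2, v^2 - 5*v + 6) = v - 2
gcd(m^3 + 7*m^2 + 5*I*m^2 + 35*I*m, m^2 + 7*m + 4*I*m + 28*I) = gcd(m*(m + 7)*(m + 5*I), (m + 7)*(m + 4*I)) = m + 7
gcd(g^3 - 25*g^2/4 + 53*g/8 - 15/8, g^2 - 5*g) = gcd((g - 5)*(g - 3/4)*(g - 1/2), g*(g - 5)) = g - 5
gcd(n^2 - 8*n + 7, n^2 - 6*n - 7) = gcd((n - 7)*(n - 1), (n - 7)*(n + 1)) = n - 7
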